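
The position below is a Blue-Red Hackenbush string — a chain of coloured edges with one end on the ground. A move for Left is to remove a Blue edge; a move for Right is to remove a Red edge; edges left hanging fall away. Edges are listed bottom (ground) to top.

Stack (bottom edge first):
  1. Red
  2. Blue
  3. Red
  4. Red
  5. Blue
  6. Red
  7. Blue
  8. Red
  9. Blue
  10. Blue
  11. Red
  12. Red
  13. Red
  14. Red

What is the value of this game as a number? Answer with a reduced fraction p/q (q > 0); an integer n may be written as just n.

Prefix values for Red Blue Red Red Blue Red Blue Red Blue Blue Red Red Red Red via {L|R} + simplicity:
step 1: add Red to get R; options L={ (no moves) } R={ 0 } — -1
step 2: add Blue to get RB; options L={ -1 } R={ 0 } — -1/2
step 3: add Red to get RBR; options L={ -1 } R={ -1/2; 0 } — -3/4
step 4: add Red to get RBRR; options L={ -1 } R={ -3/4; -1/2; 0 } — -7/8
step 5: add Blue to get RBRRB; options L={ -1; -7/8 } R={ -3/4; -1/2; 0 } — -13/16
step 6: add Red to get RBRRBR; options L={ -1; -7/8 } R={ -13/16; -3/4; -1/2; 0 } — -27/32
step 7: add Blue to get RBRRBRB; options L={ -1; -7/8; -27/32 } R={ -13/16; -3/4; -1/2; 0 } — -53/64
step 8: add Red to get RBRRBRBR; options L={ -1; -7/8; -27/32 } R={ -53/64; -13/16; -3/4; -1/2; 0 } — -107/128
step 9: add Blue to get RBRRBRBRB; options L={ -1; -7/8; -27/32; -107/128 } R={ -53/64; -13/16; -3/4; -1/2; 0 } — -213/256
step 10: add Blue to get RBRRBRBRBB; options L={ -1; -7/8; -27/32; -107/128; -213/256 } R={ -53/64; -13/16; -3/4; -1/2; 0 } — -425/512
step 11: add Red to get RBRRBRBRBBR; options L={ -1; -7/8; -27/32; -107/128; -213/256 } R={ -425/512; -53/64; -13/16; -3/4; -1/2; 0 } — -851/1024
step 12: add Red to get RBRRBRBRBBRR; options L={ -1; -7/8; -27/32; -107/128; -213/256 } R={ -851/1024; -425/512; -53/64; -13/16; -3/4; -1/2; 0 } — -1703/2048
step 13: add Red to get RBRRBRBRBBRRR; options L={ -1; -7/8; -27/32; -107/128; -213/256 } R={ -1703/2048; -851/1024; -425/512; -53/64; -13/16; -3/4; -1/2; 0 } — -3407/4096
step 14: add Red to get RBRRBRBRBBRRRR; options L={ -1; -7/8; -27/32; -107/128; -213/256 } R={ -3407/4096; -1703/2048; -851/1024; -425/512; -53/64; -13/16; -3/4; -1/2; 0 } — -6815/8192

-6815/8192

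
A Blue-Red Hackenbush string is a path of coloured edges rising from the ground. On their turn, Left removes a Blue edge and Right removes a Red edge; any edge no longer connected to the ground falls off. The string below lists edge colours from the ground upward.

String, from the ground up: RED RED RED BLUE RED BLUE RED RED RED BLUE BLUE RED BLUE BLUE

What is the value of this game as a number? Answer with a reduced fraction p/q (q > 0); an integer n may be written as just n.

-5577/2048

step 1: add RED to get R; options L={  } R={ 0 } gives -1
step 2: add RED to get RR; options L={  } R={ -1, 0 } gives -2
step 3: add RED to get RRR; options L={  } R={ -2, -1, 0 } gives -3
step 4: add BLUE to get RRRB; options L={ -3 } R={ -2, -1, 0 } gives -5/2
step 5: add RED to get RRRBR; options L={ -3 } R={ -5/2, -2, -1, 0 } gives -11/4
step 6: add BLUE to get RRRBRB; options L={ -3, -11/4 } R={ -5/2, -2, -1, 0 } gives -21/8
step 7: add RED to get RRRBRBR; options L={ -3, -11/4 } R={ -21/8, -5/2, -2, -1, 0 } gives -43/16
step 8: add RED to get RRRBRBRR; options L={ -3, -11/4 } R={ -43/16, -21/8, -5/2, -2, -1, 0 } gives -87/32
step 9: add RED to get RRRBRBRRR; options L={ -3, -11/4 } R={ -87/32, -43/16, -21/8, -5/2, -2, -1, 0 } gives -175/64
step 10: add BLUE to get RRRBRBRRRB; options L={ -3, -11/4, -175/64 } R={ -87/32, -43/16, -21/8, -5/2, -2, -1, 0 } gives -349/128
step 11: add BLUE to get RRRBRBRRRBB; options L={ -3, -11/4, -175/64, -349/128 } R={ -87/32, -43/16, -21/8, -5/2, -2, -1, 0 } gives -697/256
step 12: add RED to get RRRBRBRRRBBR; options L={ -3, -11/4, -175/64, -349/128 } R={ -697/256, -87/32, -43/16, -21/8, -5/2, -2, -1, 0 } gives -1395/512
step 13: add BLUE to get RRRBRBRRRBBRB; options L={ -3, -11/4, -175/64, -349/128, -1395/512 } R={ -697/256, -87/32, -43/16, -21/8, -5/2, -2, -1, 0 } gives -2789/1024
step 14: add BLUE to get RRRBRBRRRBBRBB; options L={ -3, -11/4, -175/64, -349/128, -1395/512, -2789/1024 } R={ -697/256, -87/32, -43/16, -21/8, -5/2, -2, -1, 0 } gives -5577/2048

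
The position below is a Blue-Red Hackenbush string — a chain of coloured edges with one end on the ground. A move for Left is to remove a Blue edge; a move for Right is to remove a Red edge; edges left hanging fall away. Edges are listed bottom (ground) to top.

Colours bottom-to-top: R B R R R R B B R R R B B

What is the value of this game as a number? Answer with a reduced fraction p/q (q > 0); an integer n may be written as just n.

step 1: add R to get R; options L={ none } R={ 0 } → -1
step 2: add B to get RB; options L={ -1 } R={ 0 } → -1/2
step 3: add R to get RBR; options L={ -1 } R={ -1/2; 0 } → -3/4
step 4: add R to get RBRR; options L={ -1 } R={ -3/4; -1/2; 0 } → -7/8
step 5: add R to get RBRRR; options L={ -1 } R={ -7/8; -3/4; -1/2; 0 } → -15/16
step 6: add R to get RBRRRR; options L={ -1 } R={ -15/16; -7/8; -3/4; -1/2; 0 } → -31/32
step 7: add B to get RBRRRRB; options L={ -1; -31/32 } R={ -15/16; -7/8; -3/4; -1/2; 0 } → -61/64
step 8: add B to get RBRRRRBB; options L={ -1; -31/32; -61/64 } R={ -15/16; -7/8; -3/4; -1/2; 0 } → -121/128
step 9: add R to get RBRRRRBBR; options L={ -1; -31/32; -61/64 } R={ -121/128; -15/16; -7/8; -3/4; -1/2; 0 } → -243/256
step 10: add R to get RBRRRRBBRR; options L={ -1; -31/32; -61/64 } R={ -243/256; -121/128; -15/16; -7/8; -3/4; -1/2; 0 } → -487/512
step 11: add R to get RBRRRRBBRRR; options L={ -1; -31/32; -61/64 } R={ -487/512; -243/256; -121/128; -15/16; -7/8; -3/4; -1/2; 0 } → -975/1024
step 12: add B to get RBRRRRBBRRRB; options L={ -1; -31/32; -61/64; -975/1024 } R={ -487/512; -243/256; -121/128; -15/16; -7/8; -3/4; -1/2; 0 } → -1949/2048
step 13: add B to get RBRRRRBBRRRBB; options L={ -1; -31/32; -61/64; -975/1024; -1949/2048 } R={ -487/512; -243/256; -121/128; -15/16; -7/8; -3/4; -1/2; 0 } → -3897/4096

-3897/4096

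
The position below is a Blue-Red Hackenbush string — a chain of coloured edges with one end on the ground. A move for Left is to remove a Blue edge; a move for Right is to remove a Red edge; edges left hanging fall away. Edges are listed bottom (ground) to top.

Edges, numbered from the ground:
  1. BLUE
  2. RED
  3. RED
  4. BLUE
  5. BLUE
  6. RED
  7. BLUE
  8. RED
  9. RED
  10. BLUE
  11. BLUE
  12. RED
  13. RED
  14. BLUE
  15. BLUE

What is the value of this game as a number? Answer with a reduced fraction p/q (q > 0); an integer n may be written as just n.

6759/16384

Prefix values for BLUE RED RED BLUE BLUE RED BLUE RED RED BLUE BLUE RED RED BLUE BLUE via {L|R} + simplicity:
B: Left { 0 }, Right { ∅ } => simplest 1
BR: Left { 0 }, Right { 1 } => simplest 1/2
BRR: Left { 0 }, Right { 1/2, 1 } => simplest 1/4
BRRB: Left { 0, 1/4 }, Right { 1/2, 1 } => simplest 3/8
BRRBB: Left { 0, 1/4, 3/8 }, Right { 1/2, 1 } => simplest 7/16
BRRBBR: Left { 0, 1/4, 3/8 }, Right { 7/16, 1/2, 1 } => simplest 13/32
BRRBBRB: Left { 0, 1/4, 3/8, 13/32 }, Right { 7/16, 1/2, 1 } => simplest 27/64
BRRBBRBR: Left { 0, 1/4, 3/8, 13/32 }, Right { 27/64, 7/16, 1/2, 1 } => simplest 53/128
BRRBBRBRR: Left { 0, 1/4, 3/8, 13/32 }, Right { 53/128, 27/64, 7/16, 1/2, 1 } => simplest 105/256
BRRBBRBRRB: Left { 0, 1/4, 3/8, 13/32, 105/256 }, Right { 53/128, 27/64, 7/16, 1/2, 1 } => simplest 211/512
BRRBBRBRRBB: Left { 0, 1/4, 3/8, 13/32, 105/256, 211/512 }, Right { 53/128, 27/64, 7/16, 1/2, 1 } => simplest 423/1024
BRRBBRBRRBBR: Left { 0, 1/4, 3/8, 13/32, 105/256, 211/512 }, Right { 423/1024, 53/128, 27/64, 7/16, 1/2, 1 } => simplest 845/2048
BRRBBRBRRBBRR: Left { 0, 1/4, 3/8, 13/32, 105/256, 211/512 }, Right { 845/2048, 423/1024, 53/128, 27/64, 7/16, 1/2, 1 } => simplest 1689/4096
BRRBBRBRRBBRRB: Left { 0, 1/4, 3/8, 13/32, 105/256, 211/512, 1689/4096 }, Right { 845/2048, 423/1024, 53/128, 27/64, 7/16, 1/2, 1 } => simplest 3379/8192
BRRBBRBRRBBRRBB: Left { 0, 1/4, 3/8, 13/32, 105/256, 211/512, 1689/4096, 3379/8192 }, Right { 845/2048, 423/1024, 53/128, 27/64, 7/16, 1/2, 1 } => simplest 6759/16384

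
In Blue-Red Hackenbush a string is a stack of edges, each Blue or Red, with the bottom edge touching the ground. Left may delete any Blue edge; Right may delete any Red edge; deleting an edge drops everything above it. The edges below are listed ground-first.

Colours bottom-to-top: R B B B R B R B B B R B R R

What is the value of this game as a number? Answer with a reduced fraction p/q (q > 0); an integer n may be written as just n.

R: Left { — }, Right { 0 } => simplest -1
RB: Left { -1 }, Right { 0 } => simplest -1/2
RBB: Left { -1 -1/2 }, Right { 0 } => simplest -1/4
RBBB: Left { -1 -1/2 -1/4 }, Right { 0 } => simplest -1/8
RBBBR: Left { -1 -1/2 -1/4 }, Right { -1/8 0 } => simplest -3/16
RBBBRB: Left { -1 -1/2 -1/4 -3/16 }, Right { -1/8 0 } => simplest -5/32
RBBBRBR: Left { -1 -1/2 -1/4 -3/16 }, Right { -5/32 -1/8 0 } => simplest -11/64
RBBBRBRB: Left { -1 -1/2 -1/4 -3/16 -11/64 }, Right { -5/32 -1/8 0 } => simplest -21/128
RBBBRBRBB: Left { -1 -1/2 -1/4 -3/16 -11/64 -21/128 }, Right { -5/32 -1/8 0 } => simplest -41/256
RBBBRBRBBB: Left { -1 -1/2 -1/4 -3/16 -11/64 -21/128 -41/256 }, Right { -5/32 -1/8 0 } => simplest -81/512
RBBBRBRBBBR: Left { -1 -1/2 -1/4 -3/16 -11/64 -21/128 -41/256 }, Right { -81/512 -5/32 -1/8 0 } => simplest -163/1024
RBBBRBRBBBRB: Left { -1 -1/2 -1/4 -3/16 -11/64 -21/128 -41/256 -163/1024 }, Right { -81/512 -5/32 -1/8 0 } => simplest -325/2048
RBBBRBRBBBRBR: Left { -1 -1/2 -1/4 -3/16 -11/64 -21/128 -41/256 -163/1024 }, Right { -325/2048 -81/512 -5/32 -1/8 0 } => simplest -651/4096
RBBBRBRBBBRBRR: Left { -1 -1/2 -1/4 -3/16 -11/64 -21/128 -41/256 -163/1024 }, Right { -651/4096 -325/2048 -81/512 -5/32 -1/8 0 } => simplest -1303/8192

-1303/8192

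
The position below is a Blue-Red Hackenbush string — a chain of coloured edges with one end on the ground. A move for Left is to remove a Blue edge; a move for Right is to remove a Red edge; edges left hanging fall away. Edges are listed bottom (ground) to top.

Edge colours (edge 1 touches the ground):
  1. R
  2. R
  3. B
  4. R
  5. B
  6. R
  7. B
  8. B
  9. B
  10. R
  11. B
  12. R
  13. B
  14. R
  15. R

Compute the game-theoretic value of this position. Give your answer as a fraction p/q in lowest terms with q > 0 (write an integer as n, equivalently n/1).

-13399/8192

val_1 [R]  L=[∅]  R=[0]  = -1
val_2 [RR]  L=[∅]  R=[-1,0]  = -2
val_3 [RRB]  L=[-2]  R=[-1,0]  = -3/2
val_4 [RRBR]  L=[-2]  R=[-3/2,-1,0]  = -7/4
val_5 [RRBRB]  L=[-2,-7/4]  R=[-3/2,-1,0]  = -13/8
val_6 [RRBRBR]  L=[-2,-7/4]  R=[-13/8,-3/2,-1,0]  = -27/16
val_7 [RRBRBRB]  L=[-2,-7/4,-27/16]  R=[-13/8,-3/2,-1,0]  = -53/32
val_8 [RRBRBRBB]  L=[-2,-7/4,-27/16,-53/32]  R=[-13/8,-3/2,-1,0]  = -105/64
val_9 [RRBRBRBBB]  L=[-2,-7/4,-27/16,-53/32,-105/64]  R=[-13/8,-3/2,-1,0]  = -209/128
val_10 [RRBRBRBBBR]  L=[-2,-7/4,-27/16,-53/32,-105/64]  R=[-209/128,-13/8,-3/2,-1,0]  = -419/256
val_11 [RRBRBRBBBRB]  L=[-2,-7/4,-27/16,-53/32,-105/64,-419/256]  R=[-209/128,-13/8,-3/2,-1,0]  = -837/512
val_12 [RRBRBRBBBRBR]  L=[-2,-7/4,-27/16,-53/32,-105/64,-419/256]  R=[-837/512,-209/128,-13/8,-3/2,-1,0]  = -1675/1024
val_13 [RRBRBRBBBRBRB]  L=[-2,-7/4,-27/16,-53/32,-105/64,-419/256,-1675/1024]  R=[-837/512,-209/128,-13/8,-3/2,-1,0]  = -3349/2048
val_14 [RRBRBRBBBRBRBR]  L=[-2,-7/4,-27/16,-53/32,-105/64,-419/256,-1675/1024]  R=[-3349/2048,-837/512,-209/128,-13/8,-3/2,-1,0]  = -6699/4096
val_15 [RRBRBRBBBRBRBRR]  L=[-2,-7/4,-27/16,-53/32,-105/64,-419/256,-1675/1024]  R=[-6699/4096,-3349/2048,-837/512,-209/128,-13/8,-3/2,-1,0]  = -13399/8192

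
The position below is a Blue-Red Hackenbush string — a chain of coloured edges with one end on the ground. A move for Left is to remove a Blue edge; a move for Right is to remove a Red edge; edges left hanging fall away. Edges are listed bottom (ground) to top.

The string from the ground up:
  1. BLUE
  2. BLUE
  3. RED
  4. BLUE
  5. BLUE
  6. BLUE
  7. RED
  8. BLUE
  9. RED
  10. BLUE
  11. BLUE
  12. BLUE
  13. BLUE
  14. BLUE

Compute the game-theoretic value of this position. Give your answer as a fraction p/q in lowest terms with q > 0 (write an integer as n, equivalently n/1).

7871/4096

Recurse on prefixes of the 14-edge string BLUE BLUE RED BLUE BLUE BLUE RED BLUE RED BLUE BLUE BLUE BLUE BLUE:
1 of 14 · B · max L 0 · min R +∞ — 1
2 of 14 · BB · max L 1 · min R +∞ — 2
3 of 14 · BBR · max L 1 · min R 2 — 3/2
4 of 14 · BBRB · max L 3/2 · min R 2 — 7/4
5 of 14 · BBRBB · max L 7/4 · min R 2 — 15/8
6 of 14 · BBRBBB · max L 15/8 · min R 2 — 31/16
7 of 14 · BBRBBBR · max L 15/8 · min R 31/16 — 61/32
8 of 14 · BBRBBBRB · max L 61/32 · min R 31/16 — 123/64
9 of 14 · BBRBBBRBR · max L 61/32 · min R 123/64 — 245/128
10 of 14 · BBRBBBRBRB · max L 245/128 · min R 123/64 — 491/256
11 of 14 · BBRBBBRBRBB · max L 491/256 · min R 123/64 — 983/512
12 of 14 · BBRBBBRBRBBB · max L 983/512 · min R 123/64 — 1967/1024
13 of 14 · BBRBBBRBRBBBB · max L 1967/1024 · min R 123/64 — 3935/2048
14 of 14 · BBRBBBRBRBBBBB · max L 3935/2048 · min R 123/64 — 7871/4096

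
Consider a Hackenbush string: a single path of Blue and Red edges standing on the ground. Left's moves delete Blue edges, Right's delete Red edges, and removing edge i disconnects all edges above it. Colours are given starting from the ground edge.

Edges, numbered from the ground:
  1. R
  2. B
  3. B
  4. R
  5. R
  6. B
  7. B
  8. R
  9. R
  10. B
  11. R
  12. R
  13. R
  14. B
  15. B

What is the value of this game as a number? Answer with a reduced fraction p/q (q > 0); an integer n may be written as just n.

Build G(s[:k]) for k = 1..15, string s = R B B R R B B R R B R R R B B.
1 of 15 · R · max L −∞ · min R 0 — -1
2 of 15 · RB · max L -1 · min R 0 — -1/2
3 of 15 · RBB · max L -1/2 · min R 0 — -1/4
4 of 15 · RBBR · max L -1/2 · min R -1/4 — -3/8
5 of 15 · RBBRR · max L -1/2 · min R -3/8 — -7/16
6 of 15 · RBBRRB · max L -7/16 · min R -3/8 — -13/32
7 of 15 · RBBRRBB · max L -13/32 · min R -3/8 — -25/64
8 of 15 · RBBRRBBR · max L -13/32 · min R -25/64 — -51/128
9 of 15 · RBBRRBBRR · max L -13/32 · min R -51/128 — -103/256
10 of 15 · RBBRRBBRRB · max L -103/256 · min R -51/128 — -205/512
11 of 15 · RBBRRBBRRBR · max L -103/256 · min R -205/512 — -411/1024
12 of 15 · RBBRRBBRRBRR · max L -103/256 · min R -411/1024 — -823/2048
13 of 15 · RBBRRBBRRBRRR · max L -103/256 · min R -823/2048 — -1647/4096
14 of 15 · RBBRRBBRRBRRRB · max L -1647/4096 · min R -823/2048 — -3293/8192
15 of 15 · RBBRRBBRRBRRRBB · max L -3293/8192 · min R -823/2048 — -6585/16384

-6585/16384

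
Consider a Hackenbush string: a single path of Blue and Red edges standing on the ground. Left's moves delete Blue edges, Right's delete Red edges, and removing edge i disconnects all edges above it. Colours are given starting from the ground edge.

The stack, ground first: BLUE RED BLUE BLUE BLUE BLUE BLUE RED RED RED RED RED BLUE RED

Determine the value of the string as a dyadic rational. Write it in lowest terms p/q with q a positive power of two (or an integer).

Build G(s[:k]) for k = 1..14, string s = BLUE RED BLUE BLUE BLUE BLUE BLUE RED RED RED RED RED BLUE RED.
1 of 14 · B · max L 0 · min R +∞ so 1
2 of 14 · BR · max L 0 · min R 1 so 1/2
3 of 14 · BRB · max L 1/2 · min R 1 so 3/4
4 of 14 · BRBB · max L 3/4 · min R 1 so 7/8
5 of 14 · BRBBB · max L 7/8 · min R 1 so 15/16
6 of 14 · BRBBBB · max L 15/16 · min R 1 so 31/32
7 of 14 · BRBBBBB · max L 31/32 · min R 1 so 63/64
8 of 14 · BRBBBBBR · max L 31/32 · min R 63/64 so 125/128
9 of 14 · BRBBBBBRR · max L 31/32 · min R 125/128 so 249/256
10 of 14 · BRBBBBBRRR · max L 31/32 · min R 249/256 so 497/512
11 of 14 · BRBBBBBRRRR · max L 31/32 · min R 497/512 so 993/1024
12 of 14 · BRBBBBBRRRRR · max L 31/32 · min R 993/1024 so 1985/2048
13 of 14 · BRBBBBBRRRRRB · max L 1985/2048 · min R 993/1024 so 3971/4096
14 of 14 · BRBBBBBRRRRRBR · max L 1985/2048 · min R 3971/4096 so 7941/8192

7941/8192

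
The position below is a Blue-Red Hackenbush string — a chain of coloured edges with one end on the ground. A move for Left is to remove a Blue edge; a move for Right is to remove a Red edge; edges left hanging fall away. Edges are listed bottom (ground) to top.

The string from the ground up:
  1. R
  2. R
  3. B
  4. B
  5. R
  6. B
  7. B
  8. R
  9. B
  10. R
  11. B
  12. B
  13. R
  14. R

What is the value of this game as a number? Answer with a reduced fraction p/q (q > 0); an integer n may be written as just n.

-5287/4096

1 of 14 · R · max L −∞ · min R 0 so -1
2 of 14 · RR · max L −∞ · min R -1 so -2
3 of 14 · RRB · max L -2 · min R -1 so -3/2
4 of 14 · RRBB · max L -3/2 · min R -1 so -5/4
5 of 14 · RRBBR · max L -3/2 · min R -5/4 so -11/8
6 of 14 · RRBBRB · max L -11/8 · min R -5/4 so -21/16
7 of 14 · RRBBRBB · max L -21/16 · min R -5/4 so -41/32
8 of 14 · RRBBRBBR · max L -21/16 · min R -41/32 so -83/64
9 of 14 · RRBBRBBRB · max L -83/64 · min R -41/32 so -165/128
10 of 14 · RRBBRBBRBR · max L -83/64 · min R -165/128 so -331/256
11 of 14 · RRBBRBBRBRB · max L -331/256 · min R -165/128 so -661/512
12 of 14 · RRBBRBBRBRBB · max L -661/512 · min R -165/128 so -1321/1024
13 of 14 · RRBBRBBRBRBBR · max L -661/512 · min R -1321/1024 so -2643/2048
14 of 14 · RRBBRBBRBRBBRR · max L -661/512 · min R -2643/2048 so -5287/4096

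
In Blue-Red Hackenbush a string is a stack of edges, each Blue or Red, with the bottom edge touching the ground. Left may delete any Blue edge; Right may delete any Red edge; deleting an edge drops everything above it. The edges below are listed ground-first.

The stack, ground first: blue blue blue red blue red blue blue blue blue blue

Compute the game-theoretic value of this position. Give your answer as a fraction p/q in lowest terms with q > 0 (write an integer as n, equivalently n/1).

703/256

Recurse on prefixes of the 11-edge string blue blue blue red blue red blue blue blue blue blue:
val_1 [b]  L=[0]  R=[—]  = 1
val_2 [bb]  L=[0, 1]  R=[—]  = 2
val_3 [bbb]  L=[0, 1, 2]  R=[—]  = 3
val_4 [bbbr]  L=[0, 1, 2]  R=[3]  = 5/2
val_5 [bbbrb]  L=[0, 1, 2, 5/2]  R=[3]  = 11/4
val_6 [bbbrbr]  L=[0, 1, 2, 5/2]  R=[11/4, 3]  = 21/8
val_7 [bbbrbrb]  L=[0, 1, 2, 5/2, 21/8]  R=[11/4, 3]  = 43/16
val_8 [bbbrbrbb]  L=[0, 1, 2, 5/2, 21/8, 43/16]  R=[11/4, 3]  = 87/32
val_9 [bbbrbrbbb]  L=[0, 1, 2, 5/2, 21/8, 43/16, 87/32]  R=[11/4, 3]  = 175/64
val_10 [bbbrbrbbbb]  L=[0, 1, 2, 5/2, 21/8, 43/16, 87/32, 175/64]  R=[11/4, 3]  = 351/128
val_11 [bbbrbrbbbbb]  L=[0, 1, 2, 5/2, 21/8, 43/16, 87/32, 175/64, 351/128]  R=[11/4, 3]  = 703/256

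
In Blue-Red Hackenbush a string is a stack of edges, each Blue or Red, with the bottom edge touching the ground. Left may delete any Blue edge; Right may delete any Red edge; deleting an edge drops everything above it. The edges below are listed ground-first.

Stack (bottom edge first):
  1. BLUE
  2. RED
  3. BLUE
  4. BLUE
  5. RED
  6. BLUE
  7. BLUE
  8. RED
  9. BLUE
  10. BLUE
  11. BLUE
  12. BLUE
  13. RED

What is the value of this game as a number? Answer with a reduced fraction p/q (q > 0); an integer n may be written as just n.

v(B) = { 0 | ∅ } → 1
v(BR) = { 0 | 1 } → 1/2
v(BRB) = { 0,1/2 | 1 } → 3/4
v(BRBB) = { 0,1/2,3/4 | 1 } → 7/8
v(BRBBR) = { 0,1/2,3/4 | 7/8,1 } → 13/16
v(BRBBRB) = { 0,1/2,3/4,13/16 | 7/8,1 } → 27/32
v(BRBBRBB) = { 0,1/2,3/4,13/16,27/32 | 7/8,1 } → 55/64
v(BRBBRBBR) = { 0,1/2,3/4,13/16,27/32 | 55/64,7/8,1 } → 109/128
v(BRBBRBBRB) = { 0,1/2,3/4,13/16,27/32,109/128 | 55/64,7/8,1 } → 219/256
v(BRBBRBBRBB) = { 0,1/2,3/4,13/16,27/32,109/128,219/256 | 55/64,7/8,1 } → 439/512
v(BRBBRBBRBBB) = { 0,1/2,3/4,13/16,27/32,109/128,219/256,439/512 | 55/64,7/8,1 } → 879/1024
v(BRBBRBBRBBBB) = { 0,1/2,3/4,13/16,27/32,109/128,219/256,439/512,879/1024 | 55/64,7/8,1 } → 1759/2048
v(BRBBRBBRBBBBR) = { 0,1/2,3/4,13/16,27/32,109/128,219/256,439/512,879/1024 | 1759/2048,55/64,7/8,1 } → 3517/4096

3517/4096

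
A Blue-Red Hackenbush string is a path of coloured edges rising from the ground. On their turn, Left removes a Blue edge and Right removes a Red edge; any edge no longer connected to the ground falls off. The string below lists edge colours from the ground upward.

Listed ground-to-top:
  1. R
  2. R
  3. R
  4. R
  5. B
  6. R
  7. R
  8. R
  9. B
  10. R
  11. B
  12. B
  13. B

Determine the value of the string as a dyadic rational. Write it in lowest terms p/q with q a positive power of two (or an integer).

Build g(s[:k]) for k = 1..13, string s = R R R R B R R R B R B B B.
R: Left { · }, Right { 0 } gives simplest -1
RR: Left { · }, Right { -1, 0 } gives simplest -2
RRR: Left { · }, Right { -2, -1, 0 } gives simplest -3
RRRR: Left { · }, Right { -3, -2, -1, 0 } gives simplest -4
RRRRB: Left { -4 }, Right { -3, -2, -1, 0 } gives simplest -7/2
RRRRBR: Left { -4 }, Right { -7/2, -3, -2, -1, 0 } gives simplest -15/4
RRRRBRR: Left { -4 }, Right { -15/4, -7/2, -3, -2, -1, 0 } gives simplest -31/8
RRRRBRRR: Left { -4 }, Right { -31/8, -15/4, -7/2, -3, -2, -1, 0 } gives simplest -63/16
RRRRBRRRB: Left { -4, -63/16 }, Right { -31/8, -15/4, -7/2, -3, -2, -1, 0 } gives simplest -125/32
RRRRBRRRBR: Left { -4, -63/16 }, Right { -125/32, -31/8, -15/4, -7/2, -3, -2, -1, 0 } gives simplest -251/64
RRRRBRRRBRB: Left { -4, -63/16, -251/64 }, Right { -125/32, -31/8, -15/4, -7/2, -3, -2, -1, 0 } gives simplest -501/128
RRRRBRRRBRBB: Left { -4, -63/16, -251/64, -501/128 }, Right { -125/32, -31/8, -15/4, -7/2, -3, -2, -1, 0 } gives simplest -1001/256
RRRRBRRRBRBBB: Left { -4, -63/16, -251/64, -501/128, -1001/256 }, Right { -125/32, -31/8, -15/4, -7/2, -3, -2, -1, 0 } gives simplest -2001/512

-2001/512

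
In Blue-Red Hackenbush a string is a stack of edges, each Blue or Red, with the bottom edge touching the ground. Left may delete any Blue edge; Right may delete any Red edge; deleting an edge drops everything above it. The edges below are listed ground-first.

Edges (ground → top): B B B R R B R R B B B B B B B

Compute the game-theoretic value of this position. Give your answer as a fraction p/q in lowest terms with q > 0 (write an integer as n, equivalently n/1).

9471/4096

1 of 15 · B · max L 0 · min R +∞ gives 1
2 of 15 · BB · max L 1 · min R +∞ gives 2
3 of 15 · BBB · max L 2 · min R +∞ gives 3
4 of 15 · BBBR · max L 2 · min R 3 gives 5/2
5 of 15 · BBBRR · max L 2 · min R 5/2 gives 9/4
6 of 15 · BBBRRB · max L 9/4 · min R 5/2 gives 19/8
7 of 15 · BBBRRBR · max L 9/4 · min R 19/8 gives 37/16
8 of 15 · BBBRRBRR · max L 9/4 · min R 37/16 gives 73/32
9 of 15 · BBBRRBRRB · max L 73/32 · min R 37/16 gives 147/64
10 of 15 · BBBRRBRRBB · max L 147/64 · min R 37/16 gives 295/128
11 of 15 · BBBRRBRRBBB · max L 295/128 · min R 37/16 gives 591/256
12 of 15 · BBBRRBRRBBBB · max L 591/256 · min R 37/16 gives 1183/512
13 of 15 · BBBRRBRRBBBBB · max L 1183/512 · min R 37/16 gives 2367/1024
14 of 15 · BBBRRBRRBBBBBB · max L 2367/1024 · min R 37/16 gives 4735/2048
15 of 15 · BBBRRBRRBBBBBBB · max L 4735/2048 · min R 37/16 gives 9471/4096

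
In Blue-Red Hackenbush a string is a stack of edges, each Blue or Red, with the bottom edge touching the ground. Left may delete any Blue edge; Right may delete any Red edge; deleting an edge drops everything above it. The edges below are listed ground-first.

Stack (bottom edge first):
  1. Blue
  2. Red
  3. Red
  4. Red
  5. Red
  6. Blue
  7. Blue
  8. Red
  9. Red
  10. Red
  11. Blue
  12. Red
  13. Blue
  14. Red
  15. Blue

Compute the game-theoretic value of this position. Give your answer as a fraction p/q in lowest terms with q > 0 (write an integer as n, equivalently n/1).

Prefix values for Blue Red Red Red Red Blue Blue Red Red Red Blue Red Blue Red Blue via {L|R} + simplicity:
g(B) = { 0 | (no moves) } gives 1
g(BR) = { 0 | 1 } gives 1/2
g(BRR) = { 0 | 1/2,1 } gives 1/4
g(BRRR) = { 0 | 1/4,1/2,1 } gives 1/8
g(BRRRR) = { 0 | 1/8,1/4,1/2,1 } gives 1/16
g(BRRRRB) = { 0,1/16 | 1/8,1/4,1/2,1 } gives 3/32
g(BRRRRBB) = { 0,1/16,3/32 | 1/8,1/4,1/2,1 } gives 7/64
g(BRRRRBBR) = { 0,1/16,3/32 | 7/64,1/8,1/4,1/2,1 } gives 13/128
g(BRRRRBBRR) = { 0,1/16,3/32 | 13/128,7/64,1/8,1/4,1/2,1 } gives 25/256
g(BRRRRBBRRR) = { 0,1/16,3/32 | 25/256,13/128,7/64,1/8,1/4,1/2,1 } gives 49/512
g(BRRRRBBRRRB) = { 0,1/16,3/32,49/512 | 25/256,13/128,7/64,1/8,1/4,1/2,1 } gives 99/1024
g(BRRRRBBRRRBR) = { 0,1/16,3/32,49/512 | 99/1024,25/256,13/128,7/64,1/8,1/4,1/2,1 } gives 197/2048
g(BRRRRBBRRRBRB) = { 0,1/16,3/32,49/512,197/2048 | 99/1024,25/256,13/128,7/64,1/8,1/4,1/2,1 } gives 395/4096
g(BRRRRBBRRRBRBR) = { 0,1/16,3/32,49/512,197/2048 | 395/4096,99/1024,25/256,13/128,7/64,1/8,1/4,1/2,1 } gives 789/8192
g(BRRRRBBRRRBRBRB) = { 0,1/16,3/32,49/512,197/2048,789/8192 | 395/4096,99/1024,25/256,13/128,7/64,1/8,1/4,1/2,1 } gives 1579/16384

1579/16384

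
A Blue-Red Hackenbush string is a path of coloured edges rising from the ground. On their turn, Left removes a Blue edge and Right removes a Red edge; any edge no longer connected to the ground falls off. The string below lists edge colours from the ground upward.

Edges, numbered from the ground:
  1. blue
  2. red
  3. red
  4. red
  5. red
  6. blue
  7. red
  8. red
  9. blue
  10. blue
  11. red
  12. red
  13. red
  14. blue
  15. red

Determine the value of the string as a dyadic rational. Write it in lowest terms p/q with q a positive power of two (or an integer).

step 1: add blue to get b; options L={ 0 } R={ (no moves) } => 1
step 2: add red to get br; options L={ 0 } R={ 1 } => 1/2
step 3: add red to get brr; options L={ 0 } R={ 1/2, 1 } => 1/4
step 4: add red to get brrr; options L={ 0 } R={ 1/4, 1/2, 1 } => 1/8
step 5: add red to get brrrr; options L={ 0 } R={ 1/8, 1/4, 1/2, 1 } => 1/16
step 6: add blue to get brrrrb; options L={ 0, 1/16 } R={ 1/8, 1/4, 1/2, 1 } => 3/32
step 7: add red to get brrrrbr; options L={ 0, 1/16 } R={ 3/32, 1/8, 1/4, 1/2, 1 } => 5/64
step 8: add red to get brrrrbrr; options L={ 0, 1/16 } R={ 5/64, 3/32, 1/8, 1/4, 1/2, 1 } => 9/128
step 9: add blue to get brrrrbrrb; options L={ 0, 1/16, 9/128 } R={ 5/64, 3/32, 1/8, 1/4, 1/2, 1 } => 19/256
step 10: add blue to get brrrrbrrbb; options L={ 0, 1/16, 9/128, 19/256 } R={ 5/64, 3/32, 1/8, 1/4, 1/2, 1 } => 39/512
step 11: add red to get brrrrbrrbbr; options L={ 0, 1/16, 9/128, 19/256 } R={ 39/512, 5/64, 3/32, 1/8, 1/4, 1/2, 1 } => 77/1024
step 12: add red to get brrrrbrrbbrr; options L={ 0, 1/16, 9/128, 19/256 } R={ 77/1024, 39/512, 5/64, 3/32, 1/8, 1/4, 1/2, 1 } => 153/2048
step 13: add red to get brrrrbrrbbrrr; options L={ 0, 1/16, 9/128, 19/256 } R={ 153/2048, 77/1024, 39/512, 5/64, 3/32, 1/8, 1/4, 1/2, 1 } => 305/4096
step 14: add blue to get brrrrbrrbbrrrb; options L={ 0, 1/16, 9/128, 19/256, 305/4096 } R={ 153/2048, 77/1024, 39/512, 5/64, 3/32, 1/8, 1/4, 1/2, 1 } => 611/8192
step 15: add red to get brrrrbrrbbrrrbr; options L={ 0, 1/16, 9/128, 19/256, 305/4096 } R={ 611/8192, 153/2048, 77/1024, 39/512, 5/64, 3/32, 1/8, 1/4, 1/2, 1 } => 1221/16384

1221/16384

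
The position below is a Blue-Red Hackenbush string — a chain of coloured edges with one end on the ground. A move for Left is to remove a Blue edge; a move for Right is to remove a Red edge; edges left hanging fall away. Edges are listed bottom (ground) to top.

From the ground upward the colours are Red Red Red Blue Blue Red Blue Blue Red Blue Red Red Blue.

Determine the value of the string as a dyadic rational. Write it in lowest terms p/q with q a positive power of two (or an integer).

-2349/1024

1 of 13 · R · max L −∞ · min R 0 so -1
2 of 13 · RR · max L −∞ · min R -1 so -2
3 of 13 · RRR · max L −∞ · min R -2 so -3
4 of 13 · RRRB · max L -3 · min R -2 so -5/2
5 of 13 · RRRBB · max L -5/2 · min R -2 so -9/4
6 of 13 · RRRBBR · max L -5/2 · min R -9/4 so -19/8
7 of 13 · RRRBBRB · max L -19/8 · min R -9/4 so -37/16
8 of 13 · RRRBBRBB · max L -37/16 · min R -9/4 so -73/32
9 of 13 · RRRBBRBBR · max L -37/16 · min R -73/32 so -147/64
10 of 13 · RRRBBRBBRB · max L -147/64 · min R -73/32 so -293/128
11 of 13 · RRRBBRBBRBR · max L -147/64 · min R -293/128 so -587/256
12 of 13 · RRRBBRBBRBRR · max L -147/64 · min R -587/256 so -1175/512
13 of 13 · RRRBBRBBRBRRB · max L -1175/512 · min R -587/256 so -2349/1024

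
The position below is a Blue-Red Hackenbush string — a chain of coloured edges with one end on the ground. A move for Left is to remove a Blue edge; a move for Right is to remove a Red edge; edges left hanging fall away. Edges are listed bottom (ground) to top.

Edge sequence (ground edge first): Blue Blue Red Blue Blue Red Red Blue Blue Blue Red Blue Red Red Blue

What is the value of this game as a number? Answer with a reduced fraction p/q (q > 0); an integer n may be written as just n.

Build value(s[:k]) for k = 1..15, string s = Blue Blue Red Blue Blue Red Red Blue Blue Blue Red Blue Red Red Blue.
value(B) = { 0 | none } = 1
value(BB) = { 0 1 | none } = 2
value(BBR) = { 0 1 | 2 } = 3/2
value(BBRB) = { 0 1 3/2 | 2 } = 7/4
value(BBRBB) = { 0 1 3/2 7/4 | 2 } = 15/8
value(BBRBBR) = { 0 1 3/2 7/4 | 15/8 2 } = 29/16
value(BBRBBRR) = { 0 1 3/2 7/4 | 29/16 15/8 2 } = 57/32
value(BBRBBRRB) = { 0 1 3/2 7/4 57/32 | 29/16 15/8 2 } = 115/64
value(BBRBBRRBB) = { 0 1 3/2 7/4 57/32 115/64 | 29/16 15/8 2 } = 231/128
value(BBRBBRRBBB) = { 0 1 3/2 7/4 57/32 115/64 231/128 | 29/16 15/8 2 } = 463/256
value(BBRBBRRBBBR) = { 0 1 3/2 7/4 57/32 115/64 231/128 | 463/256 29/16 15/8 2 } = 925/512
value(BBRBBRRBBBRB) = { 0 1 3/2 7/4 57/32 115/64 231/128 925/512 | 463/256 29/16 15/8 2 } = 1851/1024
value(BBRBBRRBBBRBR) = { 0 1 3/2 7/4 57/32 115/64 231/128 925/512 | 1851/1024 463/256 29/16 15/8 2 } = 3701/2048
value(BBRBBRRBBBRBRR) = { 0 1 3/2 7/4 57/32 115/64 231/128 925/512 | 3701/2048 1851/1024 463/256 29/16 15/8 2 } = 7401/4096
value(BBRBBRRBBBRBRRB) = { 0 1 3/2 7/4 57/32 115/64 231/128 925/512 7401/4096 | 3701/2048 1851/1024 463/256 29/16 15/8 2 } = 14803/8192

14803/8192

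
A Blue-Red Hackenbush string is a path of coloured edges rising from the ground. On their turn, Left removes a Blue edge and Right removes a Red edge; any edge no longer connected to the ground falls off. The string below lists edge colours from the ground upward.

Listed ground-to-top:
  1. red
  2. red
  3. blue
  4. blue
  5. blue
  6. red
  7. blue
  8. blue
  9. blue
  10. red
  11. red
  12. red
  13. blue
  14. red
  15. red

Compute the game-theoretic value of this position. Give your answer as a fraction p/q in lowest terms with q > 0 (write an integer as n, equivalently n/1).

edge 1 of 15 (red): { ∅ | 0 } = -1
edge 2 of 15 (red): { ∅ | -1,0 } = -2
edge 3 of 15 (blue): { -2 | -1,0 } = -3/2
edge 4 of 15 (blue): { -2,-3/2 | -1,0 } = -5/4
edge 5 of 15 (blue): { -2,-3/2,-5/4 | -1,0 } = -9/8
edge 6 of 15 (red): { -2,-3/2,-5/4 | -9/8,-1,0 } = -19/16
edge 7 of 15 (blue): { -2,-3/2,-5/4,-19/16 | -9/8,-1,0 } = -37/32
edge 8 of 15 (blue): { -2,-3/2,-5/4,-19/16,-37/32 | -9/8,-1,0 } = -73/64
edge 9 of 15 (blue): { -2,-3/2,-5/4,-19/16,-37/32,-73/64 | -9/8,-1,0 } = -145/128
edge 10 of 15 (red): { -2,-3/2,-5/4,-19/16,-37/32,-73/64 | -145/128,-9/8,-1,0 } = -291/256
edge 11 of 15 (red): { -2,-3/2,-5/4,-19/16,-37/32,-73/64 | -291/256,-145/128,-9/8,-1,0 } = -583/512
edge 12 of 15 (red): { -2,-3/2,-5/4,-19/16,-37/32,-73/64 | -583/512,-291/256,-145/128,-9/8,-1,0 } = -1167/1024
edge 13 of 15 (blue): { -2,-3/2,-5/4,-19/16,-37/32,-73/64,-1167/1024 | -583/512,-291/256,-145/128,-9/8,-1,0 } = -2333/2048
edge 14 of 15 (red): { -2,-3/2,-5/4,-19/16,-37/32,-73/64,-1167/1024 | -2333/2048,-583/512,-291/256,-145/128,-9/8,-1,0 } = -4667/4096
edge 15 of 15 (red): { -2,-3/2,-5/4,-19/16,-37/32,-73/64,-1167/1024 | -4667/4096,-2333/2048,-583/512,-291/256,-145/128,-9/8,-1,0 } = -9335/8192

-9335/8192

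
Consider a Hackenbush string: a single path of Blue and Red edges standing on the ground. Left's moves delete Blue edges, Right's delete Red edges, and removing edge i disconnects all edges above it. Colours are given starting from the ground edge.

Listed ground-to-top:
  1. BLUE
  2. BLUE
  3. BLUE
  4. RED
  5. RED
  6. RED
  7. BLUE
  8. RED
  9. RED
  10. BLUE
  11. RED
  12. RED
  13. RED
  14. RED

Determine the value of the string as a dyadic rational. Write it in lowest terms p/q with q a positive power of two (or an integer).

4385/2048

Prefix values for BLUE BLUE BLUE RED RED RED BLUE RED RED BLUE RED RED RED RED via {L|R} + simplicity:
edge 1 of 14 (BLUE): { 0 | ∅ } gives 1
edge 2 of 14 (BLUE): { 0, 1 | ∅ } gives 2
edge 3 of 14 (BLUE): { 0, 1, 2 | ∅ } gives 3
edge 4 of 14 (RED): { 0, 1, 2 | 3 } gives 5/2
edge 5 of 14 (RED): { 0, 1, 2 | 5/2, 3 } gives 9/4
edge 6 of 14 (RED): { 0, 1, 2 | 9/4, 5/2, 3 } gives 17/8
edge 7 of 14 (BLUE): { 0, 1, 2, 17/8 | 9/4, 5/2, 3 } gives 35/16
edge 8 of 14 (RED): { 0, 1, 2, 17/8 | 35/16, 9/4, 5/2, 3 } gives 69/32
edge 9 of 14 (RED): { 0, 1, 2, 17/8 | 69/32, 35/16, 9/4, 5/2, 3 } gives 137/64
edge 10 of 14 (BLUE): { 0, 1, 2, 17/8, 137/64 | 69/32, 35/16, 9/4, 5/2, 3 } gives 275/128
edge 11 of 14 (RED): { 0, 1, 2, 17/8, 137/64 | 275/128, 69/32, 35/16, 9/4, 5/2, 3 } gives 549/256
edge 12 of 14 (RED): { 0, 1, 2, 17/8, 137/64 | 549/256, 275/128, 69/32, 35/16, 9/4, 5/2, 3 } gives 1097/512
edge 13 of 14 (RED): { 0, 1, 2, 17/8, 137/64 | 1097/512, 549/256, 275/128, 69/32, 35/16, 9/4, 5/2, 3 } gives 2193/1024
edge 14 of 14 (RED): { 0, 1, 2, 17/8, 137/64 | 2193/1024, 1097/512, 549/256, 275/128, 69/32, 35/16, 9/4, 5/2, 3 } gives 4385/2048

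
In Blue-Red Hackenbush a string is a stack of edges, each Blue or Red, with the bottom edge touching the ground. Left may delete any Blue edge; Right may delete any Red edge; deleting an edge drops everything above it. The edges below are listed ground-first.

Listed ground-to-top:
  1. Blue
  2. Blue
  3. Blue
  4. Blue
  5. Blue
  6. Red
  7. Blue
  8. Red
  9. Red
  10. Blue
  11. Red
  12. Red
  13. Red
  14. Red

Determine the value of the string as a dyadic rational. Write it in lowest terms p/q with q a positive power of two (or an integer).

2337/512

Prefix values for Blue Blue Blue Blue Blue Red Blue Red Red Blue Red Red Red Red via {L|R} + simplicity:
step 1: add Blue to get B; options L={ 0 } R={ none } => 1
step 2: add Blue to get BB; options L={ 0 1 } R={ none } => 2
step 3: add Blue to get BBB; options L={ 0 1 2 } R={ none } => 3
step 4: add Blue to get BBBB; options L={ 0 1 2 3 } R={ none } => 4
step 5: add Blue to get BBBBB; options L={ 0 1 2 3 4 } R={ none } => 5
step 6: add Red to get BBBBBR; options L={ 0 1 2 3 4 } R={ 5 } => 9/2
step 7: add Blue to get BBBBBRB; options L={ 0 1 2 3 4 9/2 } R={ 5 } => 19/4
step 8: add Red to get BBBBBRBR; options L={ 0 1 2 3 4 9/2 } R={ 19/4 5 } => 37/8
step 9: add Red to get BBBBBRBRR; options L={ 0 1 2 3 4 9/2 } R={ 37/8 19/4 5 } => 73/16
step 10: add Blue to get BBBBBRBRRB; options L={ 0 1 2 3 4 9/2 73/16 } R={ 37/8 19/4 5 } => 147/32
step 11: add Red to get BBBBBRBRRBR; options L={ 0 1 2 3 4 9/2 73/16 } R={ 147/32 37/8 19/4 5 } => 293/64
step 12: add Red to get BBBBBRBRRBRR; options L={ 0 1 2 3 4 9/2 73/16 } R={ 293/64 147/32 37/8 19/4 5 } => 585/128
step 13: add Red to get BBBBBRBRRBRRR; options L={ 0 1 2 3 4 9/2 73/16 } R={ 585/128 293/64 147/32 37/8 19/4 5 } => 1169/256
step 14: add Red to get BBBBBRBRRBRRRR; options L={ 0 1 2 3 4 9/2 73/16 } R={ 1169/256 585/128 293/64 147/32 37/8 19/4 5 } => 2337/512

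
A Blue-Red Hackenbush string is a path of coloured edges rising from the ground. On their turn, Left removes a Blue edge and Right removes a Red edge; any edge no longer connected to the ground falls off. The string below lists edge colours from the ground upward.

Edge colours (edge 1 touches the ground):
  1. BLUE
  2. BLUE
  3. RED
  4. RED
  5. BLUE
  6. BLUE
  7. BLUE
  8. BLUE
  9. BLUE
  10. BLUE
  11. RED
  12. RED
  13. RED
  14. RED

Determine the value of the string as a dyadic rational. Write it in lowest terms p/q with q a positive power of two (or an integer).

6113/4096

B: Left { 0 }, Right { none } ⇒ simplest 1
BB: Left { 0 1 }, Right { none } ⇒ simplest 2
BBR: Left { 0 1 }, Right { 2 } ⇒ simplest 3/2
BBRR: Left { 0 1 }, Right { 3/2 2 } ⇒ simplest 5/4
BBRRB: Left { 0 1 5/4 }, Right { 3/2 2 } ⇒ simplest 11/8
BBRRBB: Left { 0 1 5/4 11/8 }, Right { 3/2 2 } ⇒ simplest 23/16
BBRRBBB: Left { 0 1 5/4 11/8 23/16 }, Right { 3/2 2 } ⇒ simplest 47/32
BBRRBBBB: Left { 0 1 5/4 11/8 23/16 47/32 }, Right { 3/2 2 } ⇒ simplest 95/64
BBRRBBBBB: Left { 0 1 5/4 11/8 23/16 47/32 95/64 }, Right { 3/2 2 } ⇒ simplest 191/128
BBRRBBBBBB: Left { 0 1 5/4 11/8 23/16 47/32 95/64 191/128 }, Right { 3/2 2 } ⇒ simplest 383/256
BBRRBBBBBBR: Left { 0 1 5/4 11/8 23/16 47/32 95/64 191/128 }, Right { 383/256 3/2 2 } ⇒ simplest 765/512
BBRRBBBBBBRR: Left { 0 1 5/4 11/8 23/16 47/32 95/64 191/128 }, Right { 765/512 383/256 3/2 2 } ⇒ simplest 1529/1024
BBRRBBBBBBRRR: Left { 0 1 5/4 11/8 23/16 47/32 95/64 191/128 }, Right { 1529/1024 765/512 383/256 3/2 2 } ⇒ simplest 3057/2048
BBRRBBBBBBRRRR: Left { 0 1 5/4 11/8 23/16 47/32 95/64 191/128 }, Right { 3057/2048 1529/1024 765/512 383/256 3/2 2 } ⇒ simplest 6113/4096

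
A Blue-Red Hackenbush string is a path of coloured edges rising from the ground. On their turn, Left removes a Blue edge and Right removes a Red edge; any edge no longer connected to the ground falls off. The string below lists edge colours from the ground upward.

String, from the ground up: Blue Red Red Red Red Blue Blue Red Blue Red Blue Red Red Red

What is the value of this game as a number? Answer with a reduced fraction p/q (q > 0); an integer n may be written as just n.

849/8192

step 1: add Blue to get B; options L={ 0 } R={ none } gives 1
step 2: add Red to get BR; options L={ 0 } R={ 1 } gives 1/2
step 3: add Red to get BRR; options L={ 0 } R={ 1/2,1 } gives 1/4
step 4: add Red to get BRRR; options L={ 0 } R={ 1/4,1/2,1 } gives 1/8
step 5: add Red to get BRRRR; options L={ 0 } R={ 1/8,1/4,1/2,1 } gives 1/16
step 6: add Blue to get BRRRRB; options L={ 0,1/16 } R={ 1/8,1/4,1/2,1 } gives 3/32
step 7: add Blue to get BRRRRBB; options L={ 0,1/16,3/32 } R={ 1/8,1/4,1/2,1 } gives 7/64
step 8: add Red to get BRRRRBBR; options L={ 0,1/16,3/32 } R={ 7/64,1/8,1/4,1/2,1 } gives 13/128
step 9: add Blue to get BRRRRBBRB; options L={ 0,1/16,3/32,13/128 } R={ 7/64,1/8,1/4,1/2,1 } gives 27/256
step 10: add Red to get BRRRRBBRBR; options L={ 0,1/16,3/32,13/128 } R={ 27/256,7/64,1/8,1/4,1/2,1 } gives 53/512
step 11: add Blue to get BRRRRBBRBRB; options L={ 0,1/16,3/32,13/128,53/512 } R={ 27/256,7/64,1/8,1/4,1/2,1 } gives 107/1024
step 12: add Red to get BRRRRBBRBRBR; options L={ 0,1/16,3/32,13/128,53/512 } R={ 107/1024,27/256,7/64,1/8,1/4,1/2,1 } gives 213/2048
step 13: add Red to get BRRRRBBRBRBRR; options L={ 0,1/16,3/32,13/128,53/512 } R={ 213/2048,107/1024,27/256,7/64,1/8,1/4,1/2,1 } gives 425/4096
step 14: add Red to get BRRRRBBRBRBRRR; options L={ 0,1/16,3/32,13/128,53/512 } R={ 425/4096,213/2048,107/1024,27/256,7/64,1/8,1/4,1/2,1 } gives 849/8192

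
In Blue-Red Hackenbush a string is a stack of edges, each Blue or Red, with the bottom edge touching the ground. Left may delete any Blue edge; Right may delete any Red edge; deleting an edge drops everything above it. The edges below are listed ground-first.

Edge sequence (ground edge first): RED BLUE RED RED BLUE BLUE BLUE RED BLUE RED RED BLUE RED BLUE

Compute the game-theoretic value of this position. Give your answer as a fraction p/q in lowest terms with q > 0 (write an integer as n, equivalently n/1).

-6325/8192

G_1 [R]  L=[]  R=[0]  = -1
G_2 [RB]  L=[-1]  R=[0]  = -1/2
G_3 [RBR]  L=[-1]  R=[-1/2 0]  = -3/4
G_4 [RBRR]  L=[-1]  R=[-3/4 -1/2 0]  = -7/8
G_5 [RBRRB]  L=[-1 -7/8]  R=[-3/4 -1/2 0]  = -13/16
G_6 [RBRRBB]  L=[-1 -7/8 -13/16]  R=[-3/4 -1/2 0]  = -25/32
G_7 [RBRRBBB]  L=[-1 -7/8 -13/16 -25/32]  R=[-3/4 -1/2 0]  = -49/64
G_8 [RBRRBBBR]  L=[-1 -7/8 -13/16 -25/32]  R=[-49/64 -3/4 -1/2 0]  = -99/128
G_9 [RBRRBBBRB]  L=[-1 -7/8 -13/16 -25/32 -99/128]  R=[-49/64 -3/4 -1/2 0]  = -197/256
G_10 [RBRRBBBRBR]  L=[-1 -7/8 -13/16 -25/32 -99/128]  R=[-197/256 -49/64 -3/4 -1/2 0]  = -395/512
G_11 [RBRRBBBRBRR]  L=[-1 -7/8 -13/16 -25/32 -99/128]  R=[-395/512 -197/256 -49/64 -3/4 -1/2 0]  = -791/1024
G_12 [RBRRBBBRBRRB]  L=[-1 -7/8 -13/16 -25/32 -99/128 -791/1024]  R=[-395/512 -197/256 -49/64 -3/4 -1/2 0]  = -1581/2048
G_13 [RBRRBBBRBRRBR]  L=[-1 -7/8 -13/16 -25/32 -99/128 -791/1024]  R=[-1581/2048 -395/512 -197/256 -49/64 -3/4 -1/2 0]  = -3163/4096
G_14 [RBRRBBBRBRRBRB]  L=[-1 -7/8 -13/16 -25/32 -99/128 -791/1024 -3163/4096]  R=[-1581/2048 -395/512 -197/256 -49/64 -3/4 -1/2 0]  = -6325/8192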